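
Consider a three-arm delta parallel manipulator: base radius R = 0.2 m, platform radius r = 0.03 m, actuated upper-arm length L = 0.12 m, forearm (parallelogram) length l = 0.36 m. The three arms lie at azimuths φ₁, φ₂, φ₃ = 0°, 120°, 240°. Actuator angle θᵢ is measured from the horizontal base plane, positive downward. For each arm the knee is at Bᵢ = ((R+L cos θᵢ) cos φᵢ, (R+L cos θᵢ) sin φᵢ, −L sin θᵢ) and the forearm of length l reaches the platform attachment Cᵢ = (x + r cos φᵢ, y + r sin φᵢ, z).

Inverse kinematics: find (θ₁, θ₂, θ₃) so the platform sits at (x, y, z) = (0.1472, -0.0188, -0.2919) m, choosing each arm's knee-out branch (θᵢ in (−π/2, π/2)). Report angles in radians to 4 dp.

θ₁ = -0.3494, θ₂ = 1.3085, θ₃ = 1.1342

rotate P by −φ1: (0.1472, -0.0188, -0.2919)
  A=0.0228, B=-0.2919, C=(l²−L²−A²−y'²−z²)/(2L)=0.1213
  √(A²+B²)=0.2928;  θ1 = -1.4928+1.1435 ≈ -0.3494
φ2=120.0° → target in arm frame (-0.0899, -0.1181)
  A cos θ + B sin θ = C:  0.2599·cos θ + -0.2919·sin θ = -0.2145
  γ=atan2(-0.2919,0.2599)=-0.8434;  ψ=arccos(-0.5489)=2.1519;  θ2=γ+ψ≈1.3085
φ3=240.0° → target in arm frame (-0.0573, 0.1369)
  e−x'=0.2273;  (l²−L²−(e−x')²−y'²−z²)/2L = -0.1684
  √(A²+B²)=0.3700;  θ3 = -0.9091+2.0433 ≈ 1.1342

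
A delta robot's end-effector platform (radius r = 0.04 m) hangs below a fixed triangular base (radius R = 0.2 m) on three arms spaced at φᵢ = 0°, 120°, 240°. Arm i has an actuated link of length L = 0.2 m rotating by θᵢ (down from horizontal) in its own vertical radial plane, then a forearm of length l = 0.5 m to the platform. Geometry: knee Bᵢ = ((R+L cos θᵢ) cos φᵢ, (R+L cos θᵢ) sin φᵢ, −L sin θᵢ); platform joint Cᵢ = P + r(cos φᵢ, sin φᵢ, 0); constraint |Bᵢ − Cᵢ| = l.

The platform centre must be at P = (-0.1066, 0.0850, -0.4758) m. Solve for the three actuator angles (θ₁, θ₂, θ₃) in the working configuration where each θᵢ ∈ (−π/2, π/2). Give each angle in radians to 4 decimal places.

θ₁ = 0.9597, θ₂ = 0.1743, θ₃ = 0.6981

arm 1 (φ=0.0°): x'=-0.1066, y'=0.0850
  A cos θ + B sin θ = C:  0.2666·cos θ + -0.4758·sin θ = -0.2367
  √(A²+B²)=0.5454;  θ1 = -1.0601+2.0197 ≈ 0.9597
arm 2 (φ=120.0°): x'=0.1269, y'=0.0498
  A cos θ + B sin θ = C:  0.0331·cos θ + -0.4758·sin θ = -0.0499
  γ=atan2(-0.4758,0.0331)=-1.5014;  ψ=arccos(-0.1046)=1.6756;  θ2=γ+ψ≈0.1743
rotate P by −φ3: (-0.0203, -0.1348, -0.4758)
  A cos θ + B sin θ = C:  0.1803·cos θ + -0.4758·sin θ = -0.1677
  θ3 = atan2(B,A) + arccos(C/0.5088) = 0.6981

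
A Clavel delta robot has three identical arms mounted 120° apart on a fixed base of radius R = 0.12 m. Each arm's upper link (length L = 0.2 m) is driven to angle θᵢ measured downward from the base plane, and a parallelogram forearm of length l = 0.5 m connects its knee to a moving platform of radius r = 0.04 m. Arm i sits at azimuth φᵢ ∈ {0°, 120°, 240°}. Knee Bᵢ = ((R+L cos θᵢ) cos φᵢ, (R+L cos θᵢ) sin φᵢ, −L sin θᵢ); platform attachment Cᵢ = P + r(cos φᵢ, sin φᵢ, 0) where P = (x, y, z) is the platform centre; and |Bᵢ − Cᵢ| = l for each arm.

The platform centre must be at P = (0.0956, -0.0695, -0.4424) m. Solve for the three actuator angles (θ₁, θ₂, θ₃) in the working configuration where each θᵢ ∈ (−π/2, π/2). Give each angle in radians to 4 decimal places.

θ₁ = -0.0873, θ₂ = 0.5236, θ₃ = 0.1746

φ1=0.0° → target in arm frame (0.0956, -0.0695)
  A cos θ + B sin θ = C:  -0.0156·cos θ + -0.4424·sin θ = 0.0230
  θ1 = atan2(B,A) + arccos(C/0.4427) = -0.0873
φ2=120.0° → target in arm frame (-0.1080, -0.0480)
  A cos θ + B sin θ = C:  0.1880·cos θ + -0.4424·sin θ = -0.0584
  √(A²+B²)=0.4807;  θ2 = -1.1690+1.6926 ≈ 0.5236
φ3=240.0° → target in arm frame (0.0124, 0.1175)
  A cos θ + B sin θ = C:  0.0676·cos θ + -0.4424·sin θ = -0.0103
  √(A²+B²)=0.4475;  θ3 = -1.4191+1.5937 ≈ 0.1746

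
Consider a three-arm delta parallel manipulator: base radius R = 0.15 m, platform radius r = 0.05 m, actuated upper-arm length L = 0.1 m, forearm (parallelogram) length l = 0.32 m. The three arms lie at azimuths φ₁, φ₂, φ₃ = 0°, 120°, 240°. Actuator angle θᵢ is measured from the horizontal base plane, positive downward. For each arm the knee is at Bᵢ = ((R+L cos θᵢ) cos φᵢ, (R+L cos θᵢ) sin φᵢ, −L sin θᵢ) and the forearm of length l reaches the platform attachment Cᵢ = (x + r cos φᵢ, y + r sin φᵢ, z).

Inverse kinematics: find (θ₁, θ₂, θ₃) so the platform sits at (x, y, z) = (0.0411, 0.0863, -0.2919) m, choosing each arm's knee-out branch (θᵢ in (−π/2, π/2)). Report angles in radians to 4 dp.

arm 1 (φ=0.0°): x'=0.0411, y'=0.0863
  A cos θ + B sin θ = C:  0.0589·cos θ + -0.2919·sin θ = -0.0186
  √(A²+B²)=0.2978;  θ1 = -1.3717+1.6333 ≈ 0.2617
arm 2 (φ=120.0°): x'=0.0542, y'=-0.0787
  A cos θ + B sin θ = C:  0.0458·cos θ + -0.2919·sin θ = -0.0055
  γ=atan2(-0.2919,0.0458)=-1.4151;  ψ=arccos(-0.0187)=1.5895;  θ2=γ+ψ≈0.1744
arm 3 (φ=240.0°): x'=-0.0953, y'=-0.0076
  e−x'=0.1953;  (l²−L²−(e−x')²−y'²−z²)/2L = -0.1550
  γ=atan2(-0.2919,0.1953)=-0.9812;  ψ=arccos(-0.4413)=2.0279;  θ3=γ+ψ≈1.0467

θ₁ = 0.2617, θ₂ = 0.1744, θ₃ = 1.0467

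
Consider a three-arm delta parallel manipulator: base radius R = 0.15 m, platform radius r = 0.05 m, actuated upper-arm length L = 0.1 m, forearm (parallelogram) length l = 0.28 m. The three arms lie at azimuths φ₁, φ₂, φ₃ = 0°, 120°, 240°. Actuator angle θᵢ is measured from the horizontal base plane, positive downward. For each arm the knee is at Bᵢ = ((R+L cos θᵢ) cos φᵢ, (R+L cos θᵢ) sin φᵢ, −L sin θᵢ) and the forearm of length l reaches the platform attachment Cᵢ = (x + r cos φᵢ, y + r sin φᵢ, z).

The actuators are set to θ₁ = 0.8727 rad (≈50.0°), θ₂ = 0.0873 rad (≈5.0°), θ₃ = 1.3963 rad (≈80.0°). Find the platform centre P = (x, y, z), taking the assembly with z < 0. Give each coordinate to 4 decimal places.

S1 = (0.1643·cos0.0°, 0.1643·sin0.0°, -0.0766) = (0.1643, 0.0000, -0.0766)
S2 = (0.1996·cos120.0°, 0.1996·sin120.0°, -0.0087) = (-0.0998, 0.1729, -0.0087)
S3 = (0.1174·cos240.0°, 0.1174·sin240.0°, -0.0985) = (-0.0587, -0.1016, -0.0985)
eliminate P² terms by subtracting sphere 1 from 2 and 3
linear system: -0.5282x+0.3458y = 0.0071−0.1358z; -0.4459x+-0.2033y = -0.0094−-0.0437z
Cramer: x(z) = 0.0069+0.0477z;  y(z) = 0.0310-0.3198z
quadratic in z: (1.1046)z²+(0.1184)z+(-0.0468)=0, √Δ=0.4699 → z ∈ {-0.2663, 0.1591}; z = -0.2663 (taking z<0)
x = -0.0058, y = 0.1162

(-0.0058, 0.1162, -0.2663)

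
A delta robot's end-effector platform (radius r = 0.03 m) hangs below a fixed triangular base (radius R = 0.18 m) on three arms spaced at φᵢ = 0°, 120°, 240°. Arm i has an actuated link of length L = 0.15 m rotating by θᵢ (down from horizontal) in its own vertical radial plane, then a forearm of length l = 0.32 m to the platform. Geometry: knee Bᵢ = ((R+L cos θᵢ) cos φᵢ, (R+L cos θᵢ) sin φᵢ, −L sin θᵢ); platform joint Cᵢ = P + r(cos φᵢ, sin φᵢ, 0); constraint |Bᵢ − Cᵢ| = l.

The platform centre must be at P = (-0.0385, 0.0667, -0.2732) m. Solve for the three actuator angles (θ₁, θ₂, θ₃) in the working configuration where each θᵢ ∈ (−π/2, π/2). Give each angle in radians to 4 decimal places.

φ1=0.0° → target in arm frame (-0.0385, 0.0667)
  e−x'=0.1885;  (l²−L²−(e−x')²−y'²−z²)/2L = -0.1157
  √(A²+B²)=0.3319;  θ1 = -0.9668+1.9270 ≈ 0.9601
arm 2 (φ=120.0°): x'=0.0770, y'=0.0000
  e−x'=0.0730;  (l²−L²−(e−x')²−y'²−z²)/2L = -0.0002
  √(A²+B²)=0.2828;  θ2 = -1.3097+1.5716 ≈ 0.2618
arm 3 (φ=240.0°): x'=-0.0385, y'=-0.0667
  e−x'=0.1885;  (l²−L²−(e−x')²−y'²−z²)/2L = -0.1157
  √(A²+B²)=0.3319;  θ3 = -0.9668+1.9270 ≈ 0.9602

θ₁ = 0.9601, θ₂ = 0.2618, θ₃ = 0.9602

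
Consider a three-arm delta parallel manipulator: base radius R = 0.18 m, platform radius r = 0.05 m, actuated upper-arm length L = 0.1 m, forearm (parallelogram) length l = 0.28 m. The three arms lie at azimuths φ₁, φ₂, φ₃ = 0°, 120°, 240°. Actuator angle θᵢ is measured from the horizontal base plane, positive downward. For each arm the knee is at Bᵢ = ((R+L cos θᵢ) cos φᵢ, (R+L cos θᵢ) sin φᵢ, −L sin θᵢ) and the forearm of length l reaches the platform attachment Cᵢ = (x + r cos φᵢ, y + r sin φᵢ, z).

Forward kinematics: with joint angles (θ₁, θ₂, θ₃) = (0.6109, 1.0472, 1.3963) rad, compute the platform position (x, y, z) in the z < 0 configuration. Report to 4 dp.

(0.0574, 0.0304, -0.2889)

S1 = (0.2119·cos0.0°, 0.2119·sin0.0°, -0.0574) = (0.2119, 0.0000, -0.0574)
arm 2 at φ=120.0°: ρ2 = 0.1800;  S2 = (-0.0900, 0.1559, -0.0866)
arm 3 at φ=240.0°: ρ3 = 0.1474;  S3 = (-0.0737, -0.1276, -0.0985)
eliminate P² terms by subtracting sphere 1 from 2 and 3
[-0.6038 0.3118 -0.0585]·P = -0.0083;  [-0.5712 -0.2552 -0.0822]·P = -0.0168
det = 0.3322;  x = 0.0221+-0.1221z,  y = 0.0162+-0.0489z
sphere 1 gives Az²+Bz+C=0 with A=1.0173, B=0.1595, C=-0.0388;  B²−4AC=0.1834;  roots -0.2889, 0.1321;  negative root z = -0.2889
x = 0.0574, y = 0.0304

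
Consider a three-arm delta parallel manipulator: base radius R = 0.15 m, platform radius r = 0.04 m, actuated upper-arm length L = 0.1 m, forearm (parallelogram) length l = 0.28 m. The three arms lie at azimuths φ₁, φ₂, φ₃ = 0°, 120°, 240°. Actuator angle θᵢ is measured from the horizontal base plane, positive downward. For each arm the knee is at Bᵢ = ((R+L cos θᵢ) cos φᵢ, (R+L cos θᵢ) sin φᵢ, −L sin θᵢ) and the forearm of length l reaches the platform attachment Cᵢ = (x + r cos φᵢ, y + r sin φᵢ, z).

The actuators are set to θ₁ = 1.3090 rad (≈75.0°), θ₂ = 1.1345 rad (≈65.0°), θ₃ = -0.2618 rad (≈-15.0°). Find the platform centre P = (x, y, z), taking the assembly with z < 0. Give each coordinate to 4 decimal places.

arm 1 at φ=0.0°: e+L cos θ1 = 0.1359;  centre 1 = (0.1359, 0.0000, -0.0966)
centre 2 = (0.1523·cos120.0°, 0.1523·sin120.0°, -0.0906) = (-0.0761, 0.1319, -0.0906)
centre 3 = (0.2066·cos240.0°, 0.2066·sin240.0°, 0.0259) = (-0.1033, -0.1789, 0.0259)
|centre ₂|²−|centre ₁|² = 0.0036;  |centre ₃|²−|centre ₁|² = 0.0156
[-0.4240 0.2637 0.0119]·P = 0.0036;  [-0.4784 -0.3578 0.2449]·P = 0.0156
Cramer: x(z) = -0.0194+0.2478z;  y(z) = -0.0175+0.3533z
into |P−centre ₁|² = l²: 1.1862z² + 0.1038z + -0.0446 = 0;  Δ = 0.2226;  z = -0.2427 or 0.1551 → z<0 root = -0.2427
x = -0.0795, y = -0.1033

(-0.0795, -0.1033, -0.2427)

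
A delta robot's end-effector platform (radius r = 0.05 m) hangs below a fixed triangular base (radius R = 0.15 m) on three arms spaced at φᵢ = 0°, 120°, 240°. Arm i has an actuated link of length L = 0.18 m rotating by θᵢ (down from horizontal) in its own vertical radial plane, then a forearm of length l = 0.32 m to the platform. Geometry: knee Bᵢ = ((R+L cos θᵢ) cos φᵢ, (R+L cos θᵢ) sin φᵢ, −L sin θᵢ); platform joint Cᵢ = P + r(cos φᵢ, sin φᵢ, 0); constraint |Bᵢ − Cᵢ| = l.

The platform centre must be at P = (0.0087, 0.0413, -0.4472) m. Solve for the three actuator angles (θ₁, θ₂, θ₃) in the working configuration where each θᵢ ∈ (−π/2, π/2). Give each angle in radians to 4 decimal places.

θ₁ = 1.2216, θ₂ = 1.1346, θ₃ = 1.3963

φ1=0.0° → target in arm frame (0.0087, 0.0413)
  e−x'=0.0913;  (l²−L²−(e−x')²−y'²−z²)/2L = -0.3890
  γ=atan2(-0.4472,0.0913)=-1.3694;  ψ=arccos(-0.8522)=2.5910;  θ1=γ+ψ≈1.2216
φ2=120.0° → target in arm frame (0.0314, -0.0282)
  e−x'=0.0686;  (l²−L²−(e−x')²−y'²−z²)/2L = -0.3763
  θ2 = atan2(B,A) + arccos(C/0.4524) = 1.1346
arm 3 (φ=240.0°): x'=-0.0401, y'=-0.0131
  A=0.1401, B=-0.4472, C=(l²−L²−A²−y'²−z²)/(2L)=-0.4161
  γ=atan2(-0.4472,0.1401)=-1.2672;  ψ=arccos(-0.8879)=2.6635;  θ3=γ+ψ≈1.3963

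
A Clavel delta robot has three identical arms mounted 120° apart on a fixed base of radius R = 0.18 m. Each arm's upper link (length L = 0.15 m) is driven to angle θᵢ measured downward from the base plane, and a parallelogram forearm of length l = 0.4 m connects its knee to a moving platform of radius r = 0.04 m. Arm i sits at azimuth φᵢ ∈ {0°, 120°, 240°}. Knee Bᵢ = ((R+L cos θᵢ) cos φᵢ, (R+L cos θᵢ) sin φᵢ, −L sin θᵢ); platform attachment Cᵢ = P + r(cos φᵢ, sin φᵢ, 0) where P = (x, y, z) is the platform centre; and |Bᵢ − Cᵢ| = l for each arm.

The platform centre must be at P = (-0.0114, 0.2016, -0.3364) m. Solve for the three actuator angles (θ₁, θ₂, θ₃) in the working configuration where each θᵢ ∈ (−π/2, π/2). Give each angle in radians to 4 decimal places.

θ₁ = 0.7853, θ₂ = -0.2618, θ₃ = 1.3966

arm 1 (φ=0.0°): x'=-0.0114, y'=0.2016
  e−x'=0.1514;  (l²−L²−(e−x')²−y'²−z²)/2L = -0.1308
  γ=atan2(-0.3364,0.1514)=-1.1479;  ψ=arccos(-0.3545)=1.9331;  θ1=γ+ψ≈0.7853
arm 2 (φ=120.0°): x'=0.1803, y'=-0.0909
  A cos θ + B sin θ = C:  -0.0403·cos θ + -0.3364·sin θ = 0.0481
  √(A²+B²)=0.3388;  θ2 = -1.6900+1.4282 ≈ -0.2618
rotate P by −φ3: (-0.1689, -0.1107, -0.3364)
  A=0.3089, B=-0.3364, C=(l²−L²−A²−y'²−z²)/(2L)=-0.2778
  γ=atan2(-0.3364,0.3089)=-0.8280;  ψ=arccos(-0.6082)=2.2246;  θ3=γ+ψ≈1.3966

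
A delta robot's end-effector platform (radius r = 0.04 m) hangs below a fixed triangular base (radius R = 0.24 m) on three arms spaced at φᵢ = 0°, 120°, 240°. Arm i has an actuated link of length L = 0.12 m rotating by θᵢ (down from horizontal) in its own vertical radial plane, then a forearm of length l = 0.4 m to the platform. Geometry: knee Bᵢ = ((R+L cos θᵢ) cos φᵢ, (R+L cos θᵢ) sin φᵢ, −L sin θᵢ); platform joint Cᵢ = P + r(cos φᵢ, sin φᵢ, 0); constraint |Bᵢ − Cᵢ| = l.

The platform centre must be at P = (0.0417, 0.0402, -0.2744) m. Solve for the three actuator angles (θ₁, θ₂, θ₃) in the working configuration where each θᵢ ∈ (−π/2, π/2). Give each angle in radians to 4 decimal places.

rotate P by −φ1: (0.0417, 0.0402, -0.2744)
  A cos θ + B sin θ = C:  0.1583·cos θ + -0.2744·sin θ = 0.1818
  γ=atan2(-0.2744,0.1583)=-1.0475;  ψ=arccos(0.5739)=0.9596;  θ1=γ+ψ≈-0.0879
rotate P by −φ2: (0.0140, -0.0562, -0.2744)
  A cos θ + B sin θ = C:  0.1860·cos θ + -0.2744·sin θ = 0.1356
  θ2 = atan2(B,A) + arccos(C/0.3315) = 0.1745
rotate P by −φ3: (-0.0557, 0.0160, -0.2744)
  A=0.2557, B=-0.2744, C=(l²−L²−A²−y'²−z²)/(2L)=0.0195
  γ=atan2(-0.2744,0.2557)=-0.8207;  ψ=arccos(0.0520)=1.5187;  θ3=γ+ψ≈0.6980

θ₁ = -0.0879, θ₂ = 0.1745, θ₃ = 0.6980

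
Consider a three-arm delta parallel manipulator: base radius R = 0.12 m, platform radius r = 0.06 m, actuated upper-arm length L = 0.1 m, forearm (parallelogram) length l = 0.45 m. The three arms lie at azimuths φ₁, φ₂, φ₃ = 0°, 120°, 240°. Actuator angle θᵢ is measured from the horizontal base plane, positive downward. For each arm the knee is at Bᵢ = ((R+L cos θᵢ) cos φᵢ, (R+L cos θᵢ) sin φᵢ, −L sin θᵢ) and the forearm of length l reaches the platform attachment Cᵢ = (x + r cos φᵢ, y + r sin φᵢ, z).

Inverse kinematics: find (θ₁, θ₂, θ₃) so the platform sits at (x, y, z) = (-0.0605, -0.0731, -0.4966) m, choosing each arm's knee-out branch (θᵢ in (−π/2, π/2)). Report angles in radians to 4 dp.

φ1=0.0° → target in arm frame (-0.0605, -0.0731)
  A cos θ + B sin θ = C:  0.1205·cos θ + -0.4966·sin θ = -0.3699
  γ=atan2(-0.4966,0.1205)=-1.3327;  ψ=arccos(-0.7238)=2.3801;  θ1=γ+ψ≈1.0474
rotate P by −φ2: (-0.0331, 0.0889, -0.4966)
  A=0.0931, B=-0.4966, C=(l²−L²−A²−y'²−z²)/(2L)=-0.3534
  γ=atan2(-0.4966,0.0931)=-1.3856;  ψ=arccos(-0.6995)=2.3455;  θ2=γ+ψ≈0.9599
arm 3 (φ=240.0°): x'=0.0936, y'=-0.0158
  A=-0.0336, B=-0.4966, C=(l²−L²−A²−y'²−z²)/(2L)=-0.2774
  √(A²+B²)=0.4977;  θ3 = -1.6383+2.1621 ≈ 0.5238

θ₁ = 1.0474, θ₂ = 0.9599, θ₃ = 0.5238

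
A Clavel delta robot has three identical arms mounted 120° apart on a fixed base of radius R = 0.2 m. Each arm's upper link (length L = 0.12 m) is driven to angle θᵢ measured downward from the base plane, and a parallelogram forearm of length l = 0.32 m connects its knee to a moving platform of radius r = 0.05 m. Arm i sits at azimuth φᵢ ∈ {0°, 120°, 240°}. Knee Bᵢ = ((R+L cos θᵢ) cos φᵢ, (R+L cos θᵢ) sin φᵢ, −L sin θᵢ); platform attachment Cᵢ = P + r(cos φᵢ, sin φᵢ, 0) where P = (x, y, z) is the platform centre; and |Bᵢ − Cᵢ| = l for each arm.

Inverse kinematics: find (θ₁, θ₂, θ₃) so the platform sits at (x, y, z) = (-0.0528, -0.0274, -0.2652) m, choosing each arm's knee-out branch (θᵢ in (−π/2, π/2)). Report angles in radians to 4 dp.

θ₁ = 0.9598, θ₂ = 0.6112, θ₃ = 0.2619

φ1=0.0° → target in arm frame (-0.0528, -0.0274)
  e−x'=0.2028;  (l²−L²−(e−x')²−y'²−z²)/2L = -0.1009
  γ=atan2(-0.2652,0.2028)=-0.9179;  ψ=arccos(-0.3021)=1.8777;  θ1=γ+ψ≈0.9598
arm 2 (φ=120.0°): x'=0.0027, y'=0.0594
  A=0.1473, B=-0.2652, C=(l²−L²−A²−y'²−z²)/(2L)=-0.0315
  γ=atan2(-0.2652,0.1473)=-1.0637;  ψ=arccos(-0.1039)=1.6749;  θ2=γ+ψ≈0.6112
φ3=240.0° → target in arm frame (0.0501, -0.0320)
  e−x'=0.0999;  (l²−L²−(e−x')²−y'²−z²)/2L = 0.0278
  √(A²+B²)=0.2834;  θ3 = -1.2106+1.4726 ≈ 0.2619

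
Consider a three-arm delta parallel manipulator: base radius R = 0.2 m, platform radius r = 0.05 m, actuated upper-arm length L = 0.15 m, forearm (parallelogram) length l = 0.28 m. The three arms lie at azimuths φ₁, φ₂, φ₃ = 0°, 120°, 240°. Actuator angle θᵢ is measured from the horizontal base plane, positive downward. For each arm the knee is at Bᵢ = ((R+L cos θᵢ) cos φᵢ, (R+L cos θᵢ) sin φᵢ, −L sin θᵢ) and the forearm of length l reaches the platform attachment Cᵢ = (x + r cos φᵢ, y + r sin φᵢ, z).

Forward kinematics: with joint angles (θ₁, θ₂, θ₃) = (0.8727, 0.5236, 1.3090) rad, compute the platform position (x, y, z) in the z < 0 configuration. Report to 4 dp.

(0.0100, 0.0767, -0.2438)

arm 1 at φ=0.0°: ρ1 = 0.2464;  O1 = (0.2464, 0.0000, -0.1149)
O2 = (0.2799·cos120.0°, 0.2799·sin120.0°, -0.0750) = (-0.1400, 0.2424, -0.0750)
φ3=240.0°: virtual centre (-0.0944, -0.1635, -0.1449), radius l
|O₂|²−|O₁|² = 0.0100;  |O₃|²−|O₁|² = -0.0173
linear system: -0.7727x+0.4848y = 0.0100−0.0798z; -0.6817x+-0.3271y = -0.0173−-0.0600z
Cramer: x(z) = 0.0087-0.0051z;  y(z) = 0.0346-0.1727z
sphere 1 gives Az²+Bz+C=0 with A=1.0299, B=0.2203, C=-0.0075;  B²−4AC=0.0794;  roots -0.2438, 0.0299;  negative root z = -0.2438
x = 0.0100, y = 0.0767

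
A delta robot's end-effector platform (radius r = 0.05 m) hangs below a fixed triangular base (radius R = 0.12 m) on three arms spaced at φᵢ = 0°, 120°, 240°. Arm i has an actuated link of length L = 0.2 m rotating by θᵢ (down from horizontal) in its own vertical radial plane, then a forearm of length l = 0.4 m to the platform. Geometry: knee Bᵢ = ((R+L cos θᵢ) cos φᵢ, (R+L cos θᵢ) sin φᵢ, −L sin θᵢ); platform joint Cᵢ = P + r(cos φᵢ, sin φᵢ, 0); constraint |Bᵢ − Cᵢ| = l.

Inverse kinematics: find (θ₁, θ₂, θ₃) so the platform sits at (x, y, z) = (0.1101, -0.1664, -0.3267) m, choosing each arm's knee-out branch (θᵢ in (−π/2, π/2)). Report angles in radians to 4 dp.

θ₁ = -0.0001, θ₂ = 1.0471, θ₃ = 0.0872

arm 1 (φ=0.0°): x'=0.1101, y'=-0.1664
  e−x'=-0.0401;  (l²−L²−(e−x')²−y'²−z²)/2L = -0.0401
  √(A²+B²)=0.3292;  θ1 = -1.6929+1.6929 ≈ -0.0001
arm 2 (φ=120.0°): x'=-0.1992, y'=-0.0121
  A=0.2692, B=-0.3267, C=(l²−L²−A²−y'²−z²)/(2L)=-0.1483
  γ=atan2(-0.3267,0.2692)=-0.8817;  ψ=arccos(-0.3504)=1.9288;  θ2=γ+ψ≈1.0471
arm 3 (φ=240.0°): x'=0.0891, y'=0.1785
  A=-0.0191, B=-0.3267, C=(l²−L²−A²−y'²−z²)/(2L)=-0.0474
  γ=atan2(-0.3267,-0.0191)=-1.6291;  ψ=arccos(-0.1450)=1.7163;  θ3=γ+ψ≈0.0872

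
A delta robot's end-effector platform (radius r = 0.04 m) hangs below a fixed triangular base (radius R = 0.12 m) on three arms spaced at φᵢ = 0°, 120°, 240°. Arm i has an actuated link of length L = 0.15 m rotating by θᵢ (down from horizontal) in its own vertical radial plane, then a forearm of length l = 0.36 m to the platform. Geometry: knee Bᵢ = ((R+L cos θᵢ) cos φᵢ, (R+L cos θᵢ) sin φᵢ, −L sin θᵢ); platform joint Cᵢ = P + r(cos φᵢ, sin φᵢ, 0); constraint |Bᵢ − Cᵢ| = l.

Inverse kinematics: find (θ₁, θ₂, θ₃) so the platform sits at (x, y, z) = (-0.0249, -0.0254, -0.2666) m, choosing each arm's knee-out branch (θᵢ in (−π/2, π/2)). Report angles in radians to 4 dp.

θ₁ = 0.0873, θ₂ = 0.0004, θ₃ = -0.2614

φ1=0.0° → target in arm frame (-0.0249, -0.0254)
  e−x'=0.1049;  (l²−L²−(e−x')²−y'²−z²)/2L = 0.0813
  √(A²+B²)=0.2865;  θ1 = -1.1959+1.2832 ≈ 0.0873
φ2=120.0° → target in arm frame (-0.0095, 0.0343)
  e−x'=0.0895;  (l²−L²−(e−x')²−y'²−z²)/2L = 0.0894
  θ2 = atan2(B,A) + arccos(C/0.2812) = 0.0004
φ3=240.0° → target in arm frame (0.0344, -0.0089)
  A cos θ + B sin θ = C:  0.0456·cos θ + -0.2666·sin θ = 0.1129
  γ=atan2(-0.2666,0.0456)=-1.4016;  ψ=arccos(0.4174)=1.1402;  θ3=γ+ψ≈-0.2614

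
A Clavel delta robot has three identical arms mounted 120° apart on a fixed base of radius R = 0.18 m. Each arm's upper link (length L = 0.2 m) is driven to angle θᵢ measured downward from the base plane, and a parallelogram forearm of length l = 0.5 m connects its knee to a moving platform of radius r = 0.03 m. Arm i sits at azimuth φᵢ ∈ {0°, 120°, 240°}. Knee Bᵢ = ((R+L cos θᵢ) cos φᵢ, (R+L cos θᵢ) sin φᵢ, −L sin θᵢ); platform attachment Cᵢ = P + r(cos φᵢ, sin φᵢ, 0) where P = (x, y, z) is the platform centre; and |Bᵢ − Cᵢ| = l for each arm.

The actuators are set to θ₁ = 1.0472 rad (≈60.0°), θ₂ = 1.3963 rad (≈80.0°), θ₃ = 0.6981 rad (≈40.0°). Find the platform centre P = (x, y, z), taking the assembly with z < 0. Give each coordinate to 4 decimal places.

arm 1 at φ=0.0°: ρ1 = 0.2500;  O1 = (0.2500, 0.0000, -0.1732)
O2 = (0.1847·cos120.0°, 0.1847·sin120.0°, -0.1970) = (-0.0924, 0.1600, -0.1970)
arm 3 at φ=240.0°: ρ3 = 0.3032;  O3 = (-0.1516, -0.2626, -0.1286)
|O₂|²−|O₁|² = -0.0196;  |O₃|²−|O₁|² = 0.0160
[-0.6847 0.3199 -0.0475]·P = -0.0196;  [-0.8032 -0.5252 0.0893]·P = 0.0160
Cramer: x(z) = 0.0084+0.0059z;  y(z) = -0.0432+0.1611z
sphere 1 gives Az²+Bz+C=0 with A=1.0260, B=0.3296, C=-0.1598;  B²−4AC=0.7643;  roots -0.5867, 0.2654;  negative root z = -0.5867
x = 0.0050, y = -0.1377

(0.0050, -0.1377, -0.5867)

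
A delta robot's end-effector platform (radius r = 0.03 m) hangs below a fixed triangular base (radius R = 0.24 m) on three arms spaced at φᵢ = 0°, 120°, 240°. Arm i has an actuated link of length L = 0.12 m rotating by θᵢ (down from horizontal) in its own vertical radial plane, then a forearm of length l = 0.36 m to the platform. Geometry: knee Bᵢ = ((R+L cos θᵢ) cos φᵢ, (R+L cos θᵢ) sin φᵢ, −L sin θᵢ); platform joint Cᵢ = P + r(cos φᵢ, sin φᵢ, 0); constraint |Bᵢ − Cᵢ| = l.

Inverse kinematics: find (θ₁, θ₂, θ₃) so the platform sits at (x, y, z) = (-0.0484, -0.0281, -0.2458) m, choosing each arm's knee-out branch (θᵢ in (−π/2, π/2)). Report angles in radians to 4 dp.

θ₁ = 0.9602, θ₂ = 0.6106, θ₃ = 0.1743

φ1=0.0° → target in arm frame (-0.0484, -0.0281)
  A=0.2584, B=-0.2458, C=(l²−L²−A²−y'²−z²)/(2L)=-0.0532
  γ=atan2(-0.2458,0.2584)=-0.7604;  ψ=arccos(-0.1493)=1.7206;  θ1=γ+ψ≈0.9602
arm 2 (φ=120.0°): x'=-0.0001, y'=0.0560
  A cos θ + B sin θ = C:  0.2101·cos θ + -0.2458·sin θ = 0.0312
  θ2 = atan2(B,A) + arccos(C/0.3234) = 0.6106
rotate P by −φ3: (0.0485, -0.0279, -0.2458)
  A cos θ + B sin θ = C:  0.1615·cos θ + -0.2458·sin θ = 0.1164
  γ=atan2(-0.2458,0.1615)=-0.9896;  ψ=arccos(0.3958)=1.1639;  θ3=γ+ψ≈0.1743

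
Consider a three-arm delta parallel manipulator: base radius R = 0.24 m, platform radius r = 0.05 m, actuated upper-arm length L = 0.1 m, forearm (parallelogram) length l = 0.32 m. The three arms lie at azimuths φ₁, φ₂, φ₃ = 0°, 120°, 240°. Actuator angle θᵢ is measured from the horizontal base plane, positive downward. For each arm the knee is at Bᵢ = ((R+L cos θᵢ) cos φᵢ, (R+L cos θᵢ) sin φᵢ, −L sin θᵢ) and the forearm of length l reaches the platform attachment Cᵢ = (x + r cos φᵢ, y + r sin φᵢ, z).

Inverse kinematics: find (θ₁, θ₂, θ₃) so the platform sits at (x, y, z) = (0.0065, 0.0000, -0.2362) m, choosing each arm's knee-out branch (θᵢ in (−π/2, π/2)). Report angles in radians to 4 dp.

arm 1 (φ=0.0°): x'=0.0065, y'=0.0000
  A cos θ + B sin θ = C:  0.1835·cos θ + -0.2362·sin θ = 0.0147
  θ1 = atan2(B,A) + arccos(C/0.2991) = 0.6114
arm 2 (φ=120.0°): x'=-0.0032, y'=-0.0056
  A cos θ + B sin θ = C:  0.1933·cos θ + -0.2362·sin θ = -0.0038
  θ2 = atan2(B,A) + arccos(C/0.3052) = 0.6983
rotate P by −φ3: (-0.0033, 0.0056, -0.2362)
  e−x'=0.1933;  (l²−L²−(e−x')²−y'²−z²)/2L = -0.0038
  √(A²+B²)=0.3052;  θ3 = -0.8851+1.5834 ≈ 0.6983

θ₁ = 0.6114, θ₂ = 0.6983, θ₃ = 0.6983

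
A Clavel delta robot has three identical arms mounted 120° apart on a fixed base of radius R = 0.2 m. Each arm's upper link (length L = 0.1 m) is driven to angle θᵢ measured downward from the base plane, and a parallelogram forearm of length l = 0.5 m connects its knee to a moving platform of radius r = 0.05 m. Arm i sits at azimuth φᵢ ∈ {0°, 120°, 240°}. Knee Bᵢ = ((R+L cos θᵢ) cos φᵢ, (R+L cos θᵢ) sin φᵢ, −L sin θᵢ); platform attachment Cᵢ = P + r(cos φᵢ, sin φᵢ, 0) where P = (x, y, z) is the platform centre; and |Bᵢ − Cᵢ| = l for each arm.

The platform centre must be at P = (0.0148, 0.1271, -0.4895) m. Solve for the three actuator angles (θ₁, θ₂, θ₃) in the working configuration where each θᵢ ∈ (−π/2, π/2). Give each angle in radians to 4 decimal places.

φ1=0.0° → target in arm frame (0.0148, 0.1271)
  A cos θ + B sin θ = C:  0.1352·cos θ + -0.4895·sin θ = -0.1702
  θ1 = atan2(B,A) + arccos(C/0.5078) = 0.6113
φ2=120.0° → target in arm frame (0.1027, -0.0764)
  e−x'=0.0473;  (l²−L²−(e−x')²−y'²−z²)/2L = -0.0384
  γ=atan2(-0.4895,0.0473)=-1.4744;  ψ=arccos(-0.0781)=1.6490;  θ2=γ+ψ≈0.1746
arm 3 (φ=240.0°): x'=-0.1175, y'=-0.0507
  A cos θ + B sin θ = C:  0.2675·cos θ + -0.4895·sin θ = -0.3686
  θ3 = atan2(B,A) + arccos(C/0.5578) = 1.2220

θ₁ = 0.6113, θ₂ = 0.1746, θ₃ = 1.2220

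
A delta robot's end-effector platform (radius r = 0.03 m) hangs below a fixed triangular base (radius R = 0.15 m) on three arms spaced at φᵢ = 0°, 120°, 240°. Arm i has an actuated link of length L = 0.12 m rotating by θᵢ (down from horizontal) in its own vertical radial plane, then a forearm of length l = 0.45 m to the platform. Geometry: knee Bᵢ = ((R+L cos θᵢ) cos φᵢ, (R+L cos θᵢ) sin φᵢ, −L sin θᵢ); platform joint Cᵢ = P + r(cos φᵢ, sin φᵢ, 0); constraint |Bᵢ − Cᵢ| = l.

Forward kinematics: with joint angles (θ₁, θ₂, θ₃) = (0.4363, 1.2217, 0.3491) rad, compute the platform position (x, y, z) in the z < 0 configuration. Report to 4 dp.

O1 = (0.2288·cos0.0°, 0.2288·sin0.0°, -0.0507) = (0.2288, 0.0000, -0.0507)
arm 2 at φ=120.0°: e+L cos θ2 = 0.1610;  O2 = (-0.0805, 0.1395, -0.1128)
φ3=240.0°: virtual centre (-0.1164, -0.2016, -0.0410), radius l
eliminate P² terms by subtracting sphere 1 from 2 and 3
[-0.6186 0.2789 -0.1241]·P = -0.0163;  [-0.6903 -0.4032 0.0193]·P = 0.0010
det = 0.4419;  x = 0.0142+-0.1010z,  y = -0.0267+0.2209z
into |P−O₁|² = l²: 1.0590z² + 0.1330z + -0.1532 = 0;  Δ = 0.6666;  z = -0.4483 or 0.3227 → z<0 root = -0.4483
x = 0.0595, y = -0.1257

(0.0595, -0.1257, -0.4483)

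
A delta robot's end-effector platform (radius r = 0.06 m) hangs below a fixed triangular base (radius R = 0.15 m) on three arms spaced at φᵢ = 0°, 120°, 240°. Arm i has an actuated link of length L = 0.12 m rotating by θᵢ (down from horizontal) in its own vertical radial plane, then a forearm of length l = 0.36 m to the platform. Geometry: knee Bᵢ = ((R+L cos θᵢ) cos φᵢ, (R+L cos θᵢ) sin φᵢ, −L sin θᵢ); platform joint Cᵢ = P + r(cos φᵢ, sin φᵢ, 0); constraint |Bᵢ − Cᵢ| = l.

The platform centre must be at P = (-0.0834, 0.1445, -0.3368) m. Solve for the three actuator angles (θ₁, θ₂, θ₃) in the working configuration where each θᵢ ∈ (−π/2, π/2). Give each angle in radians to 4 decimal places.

arm 1 (φ=0.0°): x'=-0.0834, y'=0.1445
  A cos θ + B sin θ = C:  0.1734·cos θ + -0.3368·sin θ = -0.2049
  √(A²+B²)=0.3788;  θ1 = -1.0953+2.1424 ≈ 1.0470
arm 2 (φ=120.0°): x'=0.1668, y'=0.0000
  A cos θ + B sin θ = C:  -0.0768·cos θ + -0.3368·sin θ = -0.0172
  γ=atan2(-0.3368,-0.0768)=-1.7951;  ψ=arccos(-0.0499)=1.6207;  θ2=γ+ψ≈-0.1744
φ3=240.0° → target in arm frame (-0.0834, -0.1445)
  e−x'=0.1734;  (l²−L²−(e−x')²−y'²−z²)/2L = -0.2050
  θ3 = atan2(B,A) + arccos(C/0.3788) = 1.0472

θ₁ = 1.0470, θ₂ = -0.1744, θ₃ = 1.0472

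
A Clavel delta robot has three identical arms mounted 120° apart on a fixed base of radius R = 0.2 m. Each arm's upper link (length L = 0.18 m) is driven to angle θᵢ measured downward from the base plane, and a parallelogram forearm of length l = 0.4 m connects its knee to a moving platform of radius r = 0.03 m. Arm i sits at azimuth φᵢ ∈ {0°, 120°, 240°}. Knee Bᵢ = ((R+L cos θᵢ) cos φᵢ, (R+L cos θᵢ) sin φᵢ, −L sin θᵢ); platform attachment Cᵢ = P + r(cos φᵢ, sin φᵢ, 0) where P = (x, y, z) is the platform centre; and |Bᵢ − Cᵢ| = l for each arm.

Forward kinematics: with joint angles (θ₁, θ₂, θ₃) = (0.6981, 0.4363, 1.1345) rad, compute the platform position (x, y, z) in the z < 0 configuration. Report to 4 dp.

(0.0181, 0.0960, -0.3741)

arm 1 at φ=0.0°: (R−r)+L cos θ1 = 0.3079;  S1 = (0.3079, 0.0000, -0.1157)
arm 2 at φ=120.0°: (R−r)+L cos θ2 = 0.3331;  S2 = (-0.1666, 0.2885, -0.0761)
arm 3 at φ=240.0°: (R−r)+L cos θ3 = 0.2461;  S3 = (-0.1230, -0.2131, -0.1631)
subtract pairs → two planes through P
plane₁₂: -0.9489x+0.5770y+0.0793z = 0.0086
det = 0.9017;  x = 0.0094+-0.0233z,  y = 0.0303+-0.1756z
into |P−S₁|² = l²: 1.0314z² + 0.2346z + -0.0566 = 0;  Δ = 0.2885;  z = -0.3741 or 0.1467 → z<0 root = -0.3741
x = 0.0181, y = 0.0960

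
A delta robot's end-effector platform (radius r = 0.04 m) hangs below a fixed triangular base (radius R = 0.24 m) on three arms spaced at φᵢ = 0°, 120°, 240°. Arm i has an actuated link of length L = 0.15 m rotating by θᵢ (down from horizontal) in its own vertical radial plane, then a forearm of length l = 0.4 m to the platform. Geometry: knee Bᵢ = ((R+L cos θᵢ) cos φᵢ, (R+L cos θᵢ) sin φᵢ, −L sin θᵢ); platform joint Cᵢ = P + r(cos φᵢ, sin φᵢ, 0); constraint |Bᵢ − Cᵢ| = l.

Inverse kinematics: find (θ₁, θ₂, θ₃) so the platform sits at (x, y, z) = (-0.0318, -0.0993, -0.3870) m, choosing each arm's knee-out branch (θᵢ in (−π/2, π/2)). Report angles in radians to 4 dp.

arm 1 (φ=0.0°): x'=-0.0318, y'=-0.0993
  A=0.2318, B=-0.3870, C=(l²−L²−A²−y'²−z²)/(2L)=-0.2529
  θ1 = atan2(B,A) + arccos(C/0.4511) = 1.1347
arm 2 (φ=120.0°): x'=-0.0701, y'=0.0772
  e−x'=0.2701;  (l²−L²−(e−x')²−y'²−z²)/2L = -0.3039
  √(A²+B²)=0.4719;  θ2 = -0.9615+2.2705 ≈ 1.3091
arm 3 (φ=240.0°): x'=0.1019, y'=0.0221
  A=0.0981, B=-0.3870, C=(l²−L²−A²−y'²−z²)/(2L)=-0.0746
  θ3 = atan2(B,A) + arccos(C/0.3992) = 0.4362

θ₁ = 1.1347, θ₂ = 1.3091, θ₃ = 0.4362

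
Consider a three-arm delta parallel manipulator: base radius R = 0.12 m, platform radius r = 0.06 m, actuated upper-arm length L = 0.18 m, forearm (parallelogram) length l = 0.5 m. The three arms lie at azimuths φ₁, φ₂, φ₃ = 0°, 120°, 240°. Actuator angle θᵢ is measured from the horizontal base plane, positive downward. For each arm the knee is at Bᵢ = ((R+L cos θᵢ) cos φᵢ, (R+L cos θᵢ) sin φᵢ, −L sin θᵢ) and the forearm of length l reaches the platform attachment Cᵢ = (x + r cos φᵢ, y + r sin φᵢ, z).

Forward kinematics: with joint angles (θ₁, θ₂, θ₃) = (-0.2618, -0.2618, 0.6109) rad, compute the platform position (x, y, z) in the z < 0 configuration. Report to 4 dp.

S1 = (0.2339·cos0.0°, 0.2339·sin0.0°, 0.0466) = (0.2339, 0.0000, 0.0466)
φ2=120.0°: virtual centre (-0.1169, 0.2025, 0.0466), radius l
arm 3 at φ=240.0°: e+L cos θ3 = 0.2074;  S3 = (-0.1037, -0.1797, -0.1032)
eliminate P² terms by subtracting sphere 1 from 2 and 3
[-0.7016 0.4051 0.0000]·P = 0.0000;  [-0.6752 -0.3593 -0.2997]·P = -0.0032
det = 0.5256;  x = 0.0024+-0.2310z,  y = 0.0042+-0.4000z
sphere 1 gives Az²+Bz+C=0 with A=1.2134, B=0.0103, C=-0.1943;  B²−4AC=0.9429;  roots -0.4044, 0.3959;  negative root z = -0.4044
x = 0.0958, y = 0.1660

(0.0958, 0.1660, -0.4044)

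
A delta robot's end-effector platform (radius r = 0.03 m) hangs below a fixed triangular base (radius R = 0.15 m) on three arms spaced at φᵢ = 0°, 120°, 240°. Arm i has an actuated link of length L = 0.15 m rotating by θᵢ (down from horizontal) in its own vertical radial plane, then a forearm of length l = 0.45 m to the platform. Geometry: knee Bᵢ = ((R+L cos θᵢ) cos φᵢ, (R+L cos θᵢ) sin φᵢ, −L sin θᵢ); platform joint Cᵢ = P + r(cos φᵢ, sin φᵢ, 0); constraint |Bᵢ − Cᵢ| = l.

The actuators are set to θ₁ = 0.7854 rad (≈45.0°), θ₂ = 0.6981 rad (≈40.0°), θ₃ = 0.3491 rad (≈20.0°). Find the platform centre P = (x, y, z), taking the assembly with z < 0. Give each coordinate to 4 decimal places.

(-0.0480, -0.0540, -0.4589)

φ1=0.0°: virtual centre (0.2261, 0.0000, -0.1061), radius l
φ2=120.0°: virtual centre (-0.1175, 0.2034, -0.0964), radius l
φ3=240.0°: virtual centre (-0.1305, -0.2260, -0.0513), radius l
eliminate P² terms by subtracting sphere 1 from 2 and 3
[-0.6870 0.4069 0.0193]·P = 0.0021;  [-0.7131 -0.4520 0.1095]·P = 0.0084
Cramer: x(z) = -0.0073+0.0887z;  y(z) = -0.0071+0.1023z
sphere 1 gives Az²+Bz+C=0 with A=1.0183, B=0.1693, C=-0.1368;  B²−4AC=0.5857;  roots -0.4589, 0.2926;  negative root z = -0.4589
x = -0.0480, y = -0.0540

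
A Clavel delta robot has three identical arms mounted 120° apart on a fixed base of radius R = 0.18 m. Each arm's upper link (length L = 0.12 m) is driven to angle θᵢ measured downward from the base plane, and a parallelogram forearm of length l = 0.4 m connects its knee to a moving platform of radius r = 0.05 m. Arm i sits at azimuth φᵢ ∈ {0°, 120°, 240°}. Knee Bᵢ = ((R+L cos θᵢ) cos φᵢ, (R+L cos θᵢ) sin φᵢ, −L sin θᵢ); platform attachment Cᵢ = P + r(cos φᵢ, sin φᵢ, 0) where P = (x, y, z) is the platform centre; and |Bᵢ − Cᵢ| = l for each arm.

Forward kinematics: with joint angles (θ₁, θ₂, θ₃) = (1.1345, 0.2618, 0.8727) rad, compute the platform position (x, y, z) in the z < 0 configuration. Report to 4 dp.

(-0.0809, 0.0713, -0.4028)

O1 = (0.1807·cos0.0°, 0.1807·sin0.0°, -0.1088) = (0.1807, 0.0000, -0.1088)
arm 2 at φ=120.0°: (R−r)+L cos θ2 = 0.2459;  O2 = (-0.1230, 0.2130, -0.0311)
arm 3 at φ=240.0°: (R−r)+L cos θ3 = 0.2071;  O3 = (-0.1036, -0.1794, -0.0919)
eliminate P² terms by subtracting sphere 1 from 2 and 3
linear system: -0.6073x+0.4259y = 0.0170−0.1554z; -0.5686x+-0.3588y = 0.0069−0.0337z
det = 0.4601;  x = -0.0196+0.1524z,  y = 0.0119+-0.1476z
into |P−O₁|² = l²: 1.0450z² + 0.1530z + -0.1079 = 0;  Δ = 0.4745;  z = -0.4028 or 0.2564 → z<0 root = -0.4028
x = -0.0809, y = 0.0713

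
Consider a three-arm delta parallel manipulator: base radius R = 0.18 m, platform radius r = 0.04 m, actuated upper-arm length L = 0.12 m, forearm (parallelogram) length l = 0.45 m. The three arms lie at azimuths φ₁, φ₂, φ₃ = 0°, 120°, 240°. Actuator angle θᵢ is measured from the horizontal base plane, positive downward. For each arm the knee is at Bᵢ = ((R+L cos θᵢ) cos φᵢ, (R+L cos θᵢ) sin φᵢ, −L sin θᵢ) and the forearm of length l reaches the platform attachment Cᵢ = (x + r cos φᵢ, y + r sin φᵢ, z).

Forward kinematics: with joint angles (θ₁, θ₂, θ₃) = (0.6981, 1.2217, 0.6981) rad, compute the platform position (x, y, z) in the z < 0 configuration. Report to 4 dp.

(0.0407, -0.0705, -0.4783)

φ1=0.0°: virtual centre (0.2319, 0.0000, -0.0771), radius l
arm 2 at φ=120.0°: (R−r)+L cos θ2 = 0.1810;  centre 2 = (-0.0905, 0.1568, -0.1128)
φ3=240.0°: virtual centre (-0.1160, -0.2009, -0.0771), radius l
subtract pairs → two planes through P
plane₁₂: -0.6449x+0.3136y+-0.0713z = -0.0142
det = 0.4772;  x = 0.0120+-0.0600z,  y = -0.0208+0.1039z
sphere 1 gives Az²+Bz+C=0 with A=1.0144, B=0.1763, C=-0.1477;  B²−4AC=0.6306;  roots -0.4783, 0.3045;  negative root z = -0.4783
x = 0.0407, y = -0.0705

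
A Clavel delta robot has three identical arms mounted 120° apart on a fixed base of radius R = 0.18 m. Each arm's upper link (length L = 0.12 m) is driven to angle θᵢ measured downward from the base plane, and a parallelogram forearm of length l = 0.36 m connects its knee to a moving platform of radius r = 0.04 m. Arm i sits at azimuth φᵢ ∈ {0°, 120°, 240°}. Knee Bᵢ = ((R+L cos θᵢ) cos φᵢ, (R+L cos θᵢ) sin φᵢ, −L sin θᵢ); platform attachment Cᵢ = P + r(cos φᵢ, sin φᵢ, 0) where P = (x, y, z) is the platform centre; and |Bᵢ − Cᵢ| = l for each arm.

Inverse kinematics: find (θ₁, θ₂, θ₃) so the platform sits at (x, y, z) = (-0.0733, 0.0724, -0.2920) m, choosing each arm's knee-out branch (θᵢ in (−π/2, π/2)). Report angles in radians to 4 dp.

θ₁ = 0.8729, θ₂ = -0.2615, θ₃ = 0.6111

rotate P by −φ1: (-0.0733, 0.0724, -0.2920)
  A=0.2133, B=-0.2920, C=(l²−L²−A²−y'²−z²)/(2L)=-0.0867
  θ1 = atan2(B,A) + arccos(C/0.3616) = 0.8729
φ2=120.0° → target in arm frame (0.0994, 0.0273)
  e−x'=0.0406;  (l²−L²−(e−x')²−y'²−z²)/2L = 0.1147
  γ=atan2(-0.2920,0.0406)=-1.4325;  ψ=arccos(0.3892)=1.1710;  θ2=γ+ψ≈-0.2615
arm 3 (φ=240.0°): x'=-0.0261, y'=-0.0997
  e−x'=0.1661;  (l²−L²−(e−x')²−y'²−z²)/2L = -0.0316
  √(A²+B²)=0.3359;  θ3 = -1.0537+1.6649 ≈ 0.6111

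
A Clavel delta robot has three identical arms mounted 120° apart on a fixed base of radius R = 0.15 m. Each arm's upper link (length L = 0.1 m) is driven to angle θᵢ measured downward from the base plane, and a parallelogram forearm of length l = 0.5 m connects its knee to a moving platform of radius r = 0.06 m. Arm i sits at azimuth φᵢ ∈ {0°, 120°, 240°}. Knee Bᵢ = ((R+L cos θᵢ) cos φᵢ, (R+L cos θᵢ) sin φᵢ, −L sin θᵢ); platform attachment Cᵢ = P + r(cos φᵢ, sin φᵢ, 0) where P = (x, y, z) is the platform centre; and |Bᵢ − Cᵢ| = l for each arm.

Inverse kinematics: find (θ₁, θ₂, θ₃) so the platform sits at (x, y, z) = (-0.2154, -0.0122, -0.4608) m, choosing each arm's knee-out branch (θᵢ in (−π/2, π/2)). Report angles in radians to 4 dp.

θ₁ = 1.2222, θ₂ = 0.0878, θ₃ = 0.0005

arm 1 (φ=0.0°): x'=-0.2154, y'=-0.0122
  e−x'=0.3054;  (l²−L²−(e−x')²−y'²−z²)/2L = -0.3288
  θ1 = atan2(B,A) + arccos(C/0.5528) = 1.2222
arm 2 (φ=120.0°): x'=0.0971, y'=0.1926
  A=-0.0071, B=-0.4608, C=(l²−L²−A²−y'²−z²)/(2L)=-0.0475
  γ=atan2(-0.4608,-0.0071)=-1.5863;  ψ=arccos(-0.1031)=1.6740;  θ2=γ+ψ≈0.0878
rotate P by −φ3: (0.1183, -0.1804, -0.4608)
  A cos θ + B sin θ = C:  -0.0283·cos θ + -0.4608·sin θ = -0.0285
  √(A²+B²)=0.4617;  θ3 = -1.6321+1.6325 ≈ 0.0005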